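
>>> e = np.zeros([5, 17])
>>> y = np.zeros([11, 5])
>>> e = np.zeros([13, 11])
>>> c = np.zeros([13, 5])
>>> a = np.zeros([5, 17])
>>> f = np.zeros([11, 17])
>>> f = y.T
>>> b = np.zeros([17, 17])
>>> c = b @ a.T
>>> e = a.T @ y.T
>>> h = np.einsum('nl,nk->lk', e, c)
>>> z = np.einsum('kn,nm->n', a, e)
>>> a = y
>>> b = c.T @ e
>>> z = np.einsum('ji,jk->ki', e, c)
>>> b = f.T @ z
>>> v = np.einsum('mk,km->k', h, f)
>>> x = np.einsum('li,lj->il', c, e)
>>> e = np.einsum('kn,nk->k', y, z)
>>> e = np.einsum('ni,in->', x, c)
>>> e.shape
()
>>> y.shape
(11, 5)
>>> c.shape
(17, 5)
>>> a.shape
(11, 5)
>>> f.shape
(5, 11)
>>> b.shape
(11, 11)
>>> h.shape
(11, 5)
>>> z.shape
(5, 11)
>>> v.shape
(5,)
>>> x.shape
(5, 17)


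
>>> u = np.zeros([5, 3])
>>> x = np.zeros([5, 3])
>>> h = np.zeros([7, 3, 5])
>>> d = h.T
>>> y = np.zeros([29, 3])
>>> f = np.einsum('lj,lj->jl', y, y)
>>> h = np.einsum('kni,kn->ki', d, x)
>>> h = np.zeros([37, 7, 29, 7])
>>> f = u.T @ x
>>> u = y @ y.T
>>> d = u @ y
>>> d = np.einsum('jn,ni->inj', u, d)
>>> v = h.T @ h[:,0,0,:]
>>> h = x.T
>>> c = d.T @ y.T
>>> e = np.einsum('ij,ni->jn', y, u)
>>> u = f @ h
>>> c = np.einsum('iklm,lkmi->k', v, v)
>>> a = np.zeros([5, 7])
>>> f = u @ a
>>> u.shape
(3, 5)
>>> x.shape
(5, 3)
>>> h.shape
(3, 5)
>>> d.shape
(3, 29, 29)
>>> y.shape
(29, 3)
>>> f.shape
(3, 7)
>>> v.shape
(7, 29, 7, 7)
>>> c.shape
(29,)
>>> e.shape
(3, 29)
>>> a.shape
(5, 7)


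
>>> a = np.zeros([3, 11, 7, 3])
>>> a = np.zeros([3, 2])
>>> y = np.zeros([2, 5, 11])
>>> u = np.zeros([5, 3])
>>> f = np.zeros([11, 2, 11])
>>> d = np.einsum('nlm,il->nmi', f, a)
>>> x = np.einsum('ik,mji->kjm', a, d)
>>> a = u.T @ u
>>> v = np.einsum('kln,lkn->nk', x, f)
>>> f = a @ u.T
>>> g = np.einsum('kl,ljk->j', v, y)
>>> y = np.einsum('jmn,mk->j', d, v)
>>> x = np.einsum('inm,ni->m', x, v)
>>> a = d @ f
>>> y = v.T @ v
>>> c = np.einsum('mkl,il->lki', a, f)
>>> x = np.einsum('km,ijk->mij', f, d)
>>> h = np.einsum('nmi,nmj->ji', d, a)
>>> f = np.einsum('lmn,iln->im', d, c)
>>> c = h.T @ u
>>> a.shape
(11, 11, 5)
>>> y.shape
(2, 2)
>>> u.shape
(5, 3)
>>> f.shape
(5, 11)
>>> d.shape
(11, 11, 3)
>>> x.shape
(5, 11, 11)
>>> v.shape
(11, 2)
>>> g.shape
(5,)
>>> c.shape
(3, 3)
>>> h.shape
(5, 3)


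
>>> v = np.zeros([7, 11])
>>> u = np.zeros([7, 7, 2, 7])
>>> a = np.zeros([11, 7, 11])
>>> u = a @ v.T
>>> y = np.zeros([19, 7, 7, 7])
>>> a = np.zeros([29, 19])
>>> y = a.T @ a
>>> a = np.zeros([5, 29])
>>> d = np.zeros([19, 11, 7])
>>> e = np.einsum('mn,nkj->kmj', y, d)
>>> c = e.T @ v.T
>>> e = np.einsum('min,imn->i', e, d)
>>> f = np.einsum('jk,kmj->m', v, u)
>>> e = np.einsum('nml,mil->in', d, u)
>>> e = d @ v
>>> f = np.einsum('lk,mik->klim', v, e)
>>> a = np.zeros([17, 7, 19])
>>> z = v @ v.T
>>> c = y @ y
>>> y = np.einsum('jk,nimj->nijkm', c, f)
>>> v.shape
(7, 11)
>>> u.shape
(11, 7, 7)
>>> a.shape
(17, 7, 19)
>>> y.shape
(11, 7, 19, 19, 11)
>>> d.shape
(19, 11, 7)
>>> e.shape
(19, 11, 11)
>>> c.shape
(19, 19)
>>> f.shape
(11, 7, 11, 19)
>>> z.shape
(7, 7)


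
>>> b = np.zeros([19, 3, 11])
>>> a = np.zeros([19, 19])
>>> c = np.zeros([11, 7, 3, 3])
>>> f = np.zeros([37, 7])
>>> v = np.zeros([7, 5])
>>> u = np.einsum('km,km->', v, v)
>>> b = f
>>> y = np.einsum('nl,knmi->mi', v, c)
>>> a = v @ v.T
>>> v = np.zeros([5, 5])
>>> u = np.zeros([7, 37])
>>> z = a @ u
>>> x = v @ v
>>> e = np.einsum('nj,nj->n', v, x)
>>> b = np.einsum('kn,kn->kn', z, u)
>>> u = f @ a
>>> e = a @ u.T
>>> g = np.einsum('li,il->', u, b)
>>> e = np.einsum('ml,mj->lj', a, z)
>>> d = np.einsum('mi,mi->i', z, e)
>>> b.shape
(7, 37)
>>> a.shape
(7, 7)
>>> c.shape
(11, 7, 3, 3)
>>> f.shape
(37, 7)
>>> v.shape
(5, 5)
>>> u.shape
(37, 7)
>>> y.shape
(3, 3)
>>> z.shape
(7, 37)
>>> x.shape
(5, 5)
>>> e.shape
(7, 37)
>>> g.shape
()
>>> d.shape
(37,)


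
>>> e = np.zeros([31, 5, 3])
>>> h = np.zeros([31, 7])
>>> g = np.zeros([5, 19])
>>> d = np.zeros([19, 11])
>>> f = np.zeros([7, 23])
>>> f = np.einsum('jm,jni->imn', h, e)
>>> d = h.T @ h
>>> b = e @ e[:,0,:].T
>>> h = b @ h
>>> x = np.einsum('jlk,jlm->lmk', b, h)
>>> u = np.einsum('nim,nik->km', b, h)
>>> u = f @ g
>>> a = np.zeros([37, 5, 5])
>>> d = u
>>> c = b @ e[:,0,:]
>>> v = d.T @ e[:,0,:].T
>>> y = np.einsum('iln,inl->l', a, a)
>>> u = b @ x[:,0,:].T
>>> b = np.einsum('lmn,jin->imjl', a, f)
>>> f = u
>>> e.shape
(31, 5, 3)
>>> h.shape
(31, 5, 7)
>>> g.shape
(5, 19)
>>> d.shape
(3, 7, 19)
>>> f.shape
(31, 5, 5)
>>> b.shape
(7, 5, 3, 37)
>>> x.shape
(5, 7, 31)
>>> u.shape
(31, 5, 5)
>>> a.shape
(37, 5, 5)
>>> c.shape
(31, 5, 3)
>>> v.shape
(19, 7, 31)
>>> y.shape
(5,)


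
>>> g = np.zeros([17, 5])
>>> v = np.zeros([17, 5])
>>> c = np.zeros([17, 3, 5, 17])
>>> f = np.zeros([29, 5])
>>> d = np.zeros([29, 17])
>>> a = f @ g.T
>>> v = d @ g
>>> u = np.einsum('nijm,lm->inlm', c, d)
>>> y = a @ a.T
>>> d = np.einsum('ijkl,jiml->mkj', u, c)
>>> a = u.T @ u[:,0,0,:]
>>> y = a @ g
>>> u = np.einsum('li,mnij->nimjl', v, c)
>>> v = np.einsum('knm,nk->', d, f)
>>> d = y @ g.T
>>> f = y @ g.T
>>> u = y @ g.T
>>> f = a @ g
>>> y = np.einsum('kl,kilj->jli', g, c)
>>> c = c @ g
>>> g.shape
(17, 5)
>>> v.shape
()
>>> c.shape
(17, 3, 5, 5)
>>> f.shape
(17, 29, 17, 5)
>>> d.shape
(17, 29, 17, 17)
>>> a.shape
(17, 29, 17, 17)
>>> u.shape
(17, 29, 17, 17)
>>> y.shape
(17, 5, 3)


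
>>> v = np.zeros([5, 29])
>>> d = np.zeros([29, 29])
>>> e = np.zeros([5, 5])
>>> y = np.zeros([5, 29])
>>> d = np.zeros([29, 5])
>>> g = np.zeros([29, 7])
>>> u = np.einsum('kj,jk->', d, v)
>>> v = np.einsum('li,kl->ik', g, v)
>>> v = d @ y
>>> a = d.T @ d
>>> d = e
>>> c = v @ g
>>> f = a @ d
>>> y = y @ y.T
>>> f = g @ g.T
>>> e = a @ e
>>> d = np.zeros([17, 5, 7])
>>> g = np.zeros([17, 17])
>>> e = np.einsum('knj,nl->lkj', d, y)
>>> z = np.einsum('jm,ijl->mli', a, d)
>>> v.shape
(29, 29)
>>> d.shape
(17, 5, 7)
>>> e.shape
(5, 17, 7)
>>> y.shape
(5, 5)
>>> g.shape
(17, 17)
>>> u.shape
()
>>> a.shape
(5, 5)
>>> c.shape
(29, 7)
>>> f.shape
(29, 29)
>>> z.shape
(5, 7, 17)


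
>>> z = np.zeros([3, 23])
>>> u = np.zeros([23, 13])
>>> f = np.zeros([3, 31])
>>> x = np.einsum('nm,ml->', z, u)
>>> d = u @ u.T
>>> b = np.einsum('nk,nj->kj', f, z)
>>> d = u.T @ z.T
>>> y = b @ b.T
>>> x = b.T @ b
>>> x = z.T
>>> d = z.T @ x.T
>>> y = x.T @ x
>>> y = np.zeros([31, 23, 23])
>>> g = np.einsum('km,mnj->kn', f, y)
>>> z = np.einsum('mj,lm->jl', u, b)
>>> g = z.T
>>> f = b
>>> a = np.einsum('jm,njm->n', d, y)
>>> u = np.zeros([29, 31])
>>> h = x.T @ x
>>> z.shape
(13, 31)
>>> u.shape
(29, 31)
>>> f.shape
(31, 23)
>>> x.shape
(23, 3)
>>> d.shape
(23, 23)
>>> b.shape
(31, 23)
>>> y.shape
(31, 23, 23)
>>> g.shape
(31, 13)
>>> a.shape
(31,)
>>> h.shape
(3, 3)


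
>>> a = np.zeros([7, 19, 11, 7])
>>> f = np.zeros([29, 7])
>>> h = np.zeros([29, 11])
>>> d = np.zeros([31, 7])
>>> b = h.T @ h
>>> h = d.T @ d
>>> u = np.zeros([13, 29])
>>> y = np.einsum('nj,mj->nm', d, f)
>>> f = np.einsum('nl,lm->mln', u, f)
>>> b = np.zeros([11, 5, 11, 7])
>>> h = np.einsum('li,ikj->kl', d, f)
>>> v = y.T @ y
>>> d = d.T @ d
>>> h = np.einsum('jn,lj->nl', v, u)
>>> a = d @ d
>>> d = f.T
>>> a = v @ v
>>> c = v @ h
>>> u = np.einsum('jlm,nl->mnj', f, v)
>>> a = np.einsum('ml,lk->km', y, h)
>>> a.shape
(13, 31)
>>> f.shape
(7, 29, 13)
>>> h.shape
(29, 13)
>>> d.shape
(13, 29, 7)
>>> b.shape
(11, 5, 11, 7)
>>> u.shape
(13, 29, 7)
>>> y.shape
(31, 29)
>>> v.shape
(29, 29)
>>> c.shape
(29, 13)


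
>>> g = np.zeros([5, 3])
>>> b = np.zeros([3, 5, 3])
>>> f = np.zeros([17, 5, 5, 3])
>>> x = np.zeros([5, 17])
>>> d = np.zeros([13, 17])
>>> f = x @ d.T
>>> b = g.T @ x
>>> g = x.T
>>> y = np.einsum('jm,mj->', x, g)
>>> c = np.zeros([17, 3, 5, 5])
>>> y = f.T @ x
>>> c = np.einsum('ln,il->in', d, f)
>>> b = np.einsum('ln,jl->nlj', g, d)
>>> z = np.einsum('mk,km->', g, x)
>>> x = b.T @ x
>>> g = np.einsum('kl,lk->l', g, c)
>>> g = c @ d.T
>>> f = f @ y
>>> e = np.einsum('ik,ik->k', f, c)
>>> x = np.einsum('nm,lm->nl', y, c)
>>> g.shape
(5, 13)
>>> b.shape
(5, 17, 13)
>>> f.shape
(5, 17)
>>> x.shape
(13, 5)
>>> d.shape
(13, 17)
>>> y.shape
(13, 17)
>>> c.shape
(5, 17)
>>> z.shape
()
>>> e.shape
(17,)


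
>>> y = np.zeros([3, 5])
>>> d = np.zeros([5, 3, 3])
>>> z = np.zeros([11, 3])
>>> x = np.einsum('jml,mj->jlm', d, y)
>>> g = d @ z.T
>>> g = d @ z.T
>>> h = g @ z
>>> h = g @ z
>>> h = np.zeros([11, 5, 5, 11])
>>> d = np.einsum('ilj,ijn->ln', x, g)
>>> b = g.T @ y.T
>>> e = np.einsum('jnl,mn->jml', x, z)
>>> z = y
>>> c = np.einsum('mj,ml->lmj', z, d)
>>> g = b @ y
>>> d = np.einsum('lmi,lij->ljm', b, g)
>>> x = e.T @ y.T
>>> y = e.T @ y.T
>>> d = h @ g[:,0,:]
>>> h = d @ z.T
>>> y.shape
(3, 11, 3)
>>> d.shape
(11, 5, 5, 5)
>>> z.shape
(3, 5)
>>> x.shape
(3, 11, 3)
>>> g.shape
(11, 3, 5)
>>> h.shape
(11, 5, 5, 3)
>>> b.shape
(11, 3, 3)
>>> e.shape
(5, 11, 3)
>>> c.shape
(11, 3, 5)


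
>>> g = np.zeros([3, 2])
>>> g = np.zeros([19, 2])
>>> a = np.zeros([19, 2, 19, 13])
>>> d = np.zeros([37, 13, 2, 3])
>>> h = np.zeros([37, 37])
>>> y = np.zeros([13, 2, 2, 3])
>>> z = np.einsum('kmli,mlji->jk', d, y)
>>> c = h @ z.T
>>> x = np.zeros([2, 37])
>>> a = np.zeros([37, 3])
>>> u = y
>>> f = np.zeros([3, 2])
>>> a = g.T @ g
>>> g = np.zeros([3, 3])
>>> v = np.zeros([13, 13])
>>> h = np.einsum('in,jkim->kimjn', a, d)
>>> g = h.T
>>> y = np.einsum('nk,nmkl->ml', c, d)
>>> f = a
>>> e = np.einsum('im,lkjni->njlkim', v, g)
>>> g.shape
(2, 37, 3, 2, 13)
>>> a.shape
(2, 2)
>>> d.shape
(37, 13, 2, 3)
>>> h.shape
(13, 2, 3, 37, 2)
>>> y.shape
(13, 3)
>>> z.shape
(2, 37)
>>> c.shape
(37, 2)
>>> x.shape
(2, 37)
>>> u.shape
(13, 2, 2, 3)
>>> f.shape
(2, 2)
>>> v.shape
(13, 13)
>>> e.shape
(2, 3, 2, 37, 13, 13)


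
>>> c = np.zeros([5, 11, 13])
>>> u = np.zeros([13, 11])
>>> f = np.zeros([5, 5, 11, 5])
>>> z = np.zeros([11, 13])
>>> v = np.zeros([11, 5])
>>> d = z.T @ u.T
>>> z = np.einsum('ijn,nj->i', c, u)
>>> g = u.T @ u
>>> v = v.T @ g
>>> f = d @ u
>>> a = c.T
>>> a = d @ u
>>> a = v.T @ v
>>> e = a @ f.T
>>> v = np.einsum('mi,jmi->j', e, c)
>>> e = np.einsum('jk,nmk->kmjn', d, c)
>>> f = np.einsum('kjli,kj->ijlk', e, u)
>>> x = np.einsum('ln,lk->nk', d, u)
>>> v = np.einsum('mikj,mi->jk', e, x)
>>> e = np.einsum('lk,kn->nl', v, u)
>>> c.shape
(5, 11, 13)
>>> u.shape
(13, 11)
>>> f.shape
(5, 11, 13, 13)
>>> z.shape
(5,)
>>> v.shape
(5, 13)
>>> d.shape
(13, 13)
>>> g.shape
(11, 11)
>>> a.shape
(11, 11)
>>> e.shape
(11, 5)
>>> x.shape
(13, 11)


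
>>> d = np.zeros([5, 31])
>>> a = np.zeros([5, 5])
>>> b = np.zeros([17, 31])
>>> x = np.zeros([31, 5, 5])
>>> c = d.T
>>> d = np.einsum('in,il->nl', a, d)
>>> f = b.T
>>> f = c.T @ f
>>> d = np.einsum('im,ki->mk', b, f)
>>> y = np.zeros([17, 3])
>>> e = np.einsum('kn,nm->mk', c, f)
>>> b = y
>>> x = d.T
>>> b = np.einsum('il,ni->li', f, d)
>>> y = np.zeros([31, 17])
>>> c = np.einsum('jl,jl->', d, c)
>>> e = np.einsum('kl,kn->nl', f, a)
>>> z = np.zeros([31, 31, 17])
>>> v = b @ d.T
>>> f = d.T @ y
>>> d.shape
(31, 5)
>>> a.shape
(5, 5)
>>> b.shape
(17, 5)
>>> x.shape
(5, 31)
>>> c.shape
()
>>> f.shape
(5, 17)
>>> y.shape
(31, 17)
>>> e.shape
(5, 17)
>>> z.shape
(31, 31, 17)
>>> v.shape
(17, 31)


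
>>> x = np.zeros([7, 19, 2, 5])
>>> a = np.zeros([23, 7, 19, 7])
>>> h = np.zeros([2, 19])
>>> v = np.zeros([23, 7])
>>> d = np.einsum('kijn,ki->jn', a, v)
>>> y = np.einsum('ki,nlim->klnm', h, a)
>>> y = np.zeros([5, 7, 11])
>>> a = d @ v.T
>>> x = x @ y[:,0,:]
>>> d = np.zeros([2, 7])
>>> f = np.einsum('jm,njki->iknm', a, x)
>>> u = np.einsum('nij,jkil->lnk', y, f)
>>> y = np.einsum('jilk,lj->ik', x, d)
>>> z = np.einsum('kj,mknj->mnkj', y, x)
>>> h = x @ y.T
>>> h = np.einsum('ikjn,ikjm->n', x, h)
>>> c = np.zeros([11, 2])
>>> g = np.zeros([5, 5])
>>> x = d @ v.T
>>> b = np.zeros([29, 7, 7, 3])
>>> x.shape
(2, 23)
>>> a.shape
(19, 23)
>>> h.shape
(11,)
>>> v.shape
(23, 7)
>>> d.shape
(2, 7)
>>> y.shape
(19, 11)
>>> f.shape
(11, 2, 7, 23)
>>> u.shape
(23, 5, 2)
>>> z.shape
(7, 2, 19, 11)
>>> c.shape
(11, 2)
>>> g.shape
(5, 5)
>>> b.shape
(29, 7, 7, 3)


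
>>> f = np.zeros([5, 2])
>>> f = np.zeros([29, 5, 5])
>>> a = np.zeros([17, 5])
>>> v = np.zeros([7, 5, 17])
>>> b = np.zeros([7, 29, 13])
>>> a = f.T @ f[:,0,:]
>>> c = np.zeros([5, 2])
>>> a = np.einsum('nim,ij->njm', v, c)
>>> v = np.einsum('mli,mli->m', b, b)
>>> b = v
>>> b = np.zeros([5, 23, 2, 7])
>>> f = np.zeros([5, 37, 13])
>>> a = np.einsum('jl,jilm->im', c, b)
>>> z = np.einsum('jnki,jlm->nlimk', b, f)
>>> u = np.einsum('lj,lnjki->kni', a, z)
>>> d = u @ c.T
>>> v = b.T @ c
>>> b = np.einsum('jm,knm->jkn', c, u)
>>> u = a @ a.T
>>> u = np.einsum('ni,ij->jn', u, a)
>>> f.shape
(5, 37, 13)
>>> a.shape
(23, 7)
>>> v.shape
(7, 2, 23, 2)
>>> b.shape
(5, 13, 37)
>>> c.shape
(5, 2)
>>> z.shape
(23, 37, 7, 13, 2)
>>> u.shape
(7, 23)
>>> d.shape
(13, 37, 5)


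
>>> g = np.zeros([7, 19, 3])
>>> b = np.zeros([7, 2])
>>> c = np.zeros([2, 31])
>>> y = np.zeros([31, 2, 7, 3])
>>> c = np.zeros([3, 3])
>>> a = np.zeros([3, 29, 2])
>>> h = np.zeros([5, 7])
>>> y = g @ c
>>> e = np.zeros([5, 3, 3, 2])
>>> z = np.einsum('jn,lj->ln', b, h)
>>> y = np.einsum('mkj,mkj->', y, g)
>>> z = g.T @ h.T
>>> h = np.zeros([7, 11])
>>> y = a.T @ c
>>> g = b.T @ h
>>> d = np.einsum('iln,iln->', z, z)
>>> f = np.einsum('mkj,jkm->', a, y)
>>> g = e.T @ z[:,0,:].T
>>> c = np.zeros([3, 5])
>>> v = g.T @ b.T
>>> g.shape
(2, 3, 3, 3)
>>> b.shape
(7, 2)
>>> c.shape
(3, 5)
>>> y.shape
(2, 29, 3)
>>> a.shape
(3, 29, 2)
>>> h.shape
(7, 11)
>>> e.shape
(5, 3, 3, 2)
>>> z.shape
(3, 19, 5)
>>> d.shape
()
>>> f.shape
()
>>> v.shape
(3, 3, 3, 7)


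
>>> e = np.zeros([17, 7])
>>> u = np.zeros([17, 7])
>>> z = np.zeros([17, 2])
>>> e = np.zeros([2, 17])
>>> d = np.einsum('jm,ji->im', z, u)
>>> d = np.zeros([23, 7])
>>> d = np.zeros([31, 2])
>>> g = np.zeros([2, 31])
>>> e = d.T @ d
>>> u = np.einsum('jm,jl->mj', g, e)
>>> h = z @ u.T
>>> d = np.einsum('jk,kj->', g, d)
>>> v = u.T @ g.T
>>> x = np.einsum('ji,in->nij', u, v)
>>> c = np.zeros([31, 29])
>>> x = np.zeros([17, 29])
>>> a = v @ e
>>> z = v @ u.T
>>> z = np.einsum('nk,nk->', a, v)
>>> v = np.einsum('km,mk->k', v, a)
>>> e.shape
(2, 2)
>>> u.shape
(31, 2)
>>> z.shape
()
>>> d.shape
()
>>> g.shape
(2, 31)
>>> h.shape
(17, 31)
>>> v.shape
(2,)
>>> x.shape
(17, 29)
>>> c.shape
(31, 29)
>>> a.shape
(2, 2)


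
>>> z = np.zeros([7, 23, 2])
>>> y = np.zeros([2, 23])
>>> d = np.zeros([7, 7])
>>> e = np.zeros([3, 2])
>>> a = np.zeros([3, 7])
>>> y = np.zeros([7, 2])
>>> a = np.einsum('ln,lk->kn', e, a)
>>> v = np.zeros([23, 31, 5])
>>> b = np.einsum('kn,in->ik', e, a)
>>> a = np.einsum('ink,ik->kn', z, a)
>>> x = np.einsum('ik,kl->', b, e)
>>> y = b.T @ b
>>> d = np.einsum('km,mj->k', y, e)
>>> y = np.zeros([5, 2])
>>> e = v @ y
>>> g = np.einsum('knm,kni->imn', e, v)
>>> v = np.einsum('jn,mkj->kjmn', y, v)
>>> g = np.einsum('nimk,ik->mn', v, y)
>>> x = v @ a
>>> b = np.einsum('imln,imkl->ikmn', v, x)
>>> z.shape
(7, 23, 2)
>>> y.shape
(5, 2)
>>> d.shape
(3,)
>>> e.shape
(23, 31, 2)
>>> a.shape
(2, 23)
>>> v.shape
(31, 5, 23, 2)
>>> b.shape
(31, 23, 5, 2)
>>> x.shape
(31, 5, 23, 23)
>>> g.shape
(23, 31)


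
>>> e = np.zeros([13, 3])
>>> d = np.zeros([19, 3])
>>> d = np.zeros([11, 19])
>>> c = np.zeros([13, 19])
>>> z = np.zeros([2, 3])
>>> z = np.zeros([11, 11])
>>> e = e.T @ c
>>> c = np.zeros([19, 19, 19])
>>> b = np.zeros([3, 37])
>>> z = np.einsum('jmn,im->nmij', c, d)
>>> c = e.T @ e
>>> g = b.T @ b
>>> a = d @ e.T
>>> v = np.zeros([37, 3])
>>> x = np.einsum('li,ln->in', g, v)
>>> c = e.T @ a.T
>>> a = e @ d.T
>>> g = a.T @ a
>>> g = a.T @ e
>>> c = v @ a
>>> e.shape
(3, 19)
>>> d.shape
(11, 19)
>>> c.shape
(37, 11)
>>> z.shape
(19, 19, 11, 19)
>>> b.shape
(3, 37)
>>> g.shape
(11, 19)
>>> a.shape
(3, 11)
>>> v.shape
(37, 3)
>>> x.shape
(37, 3)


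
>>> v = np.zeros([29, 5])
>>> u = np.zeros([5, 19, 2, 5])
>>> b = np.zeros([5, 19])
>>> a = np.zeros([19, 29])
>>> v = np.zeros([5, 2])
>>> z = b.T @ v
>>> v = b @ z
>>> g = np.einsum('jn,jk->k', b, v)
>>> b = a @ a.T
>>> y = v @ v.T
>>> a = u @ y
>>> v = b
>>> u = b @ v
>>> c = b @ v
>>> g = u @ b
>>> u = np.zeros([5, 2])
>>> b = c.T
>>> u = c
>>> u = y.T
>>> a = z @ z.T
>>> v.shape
(19, 19)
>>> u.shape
(5, 5)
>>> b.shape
(19, 19)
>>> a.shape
(19, 19)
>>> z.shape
(19, 2)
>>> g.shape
(19, 19)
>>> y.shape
(5, 5)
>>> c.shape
(19, 19)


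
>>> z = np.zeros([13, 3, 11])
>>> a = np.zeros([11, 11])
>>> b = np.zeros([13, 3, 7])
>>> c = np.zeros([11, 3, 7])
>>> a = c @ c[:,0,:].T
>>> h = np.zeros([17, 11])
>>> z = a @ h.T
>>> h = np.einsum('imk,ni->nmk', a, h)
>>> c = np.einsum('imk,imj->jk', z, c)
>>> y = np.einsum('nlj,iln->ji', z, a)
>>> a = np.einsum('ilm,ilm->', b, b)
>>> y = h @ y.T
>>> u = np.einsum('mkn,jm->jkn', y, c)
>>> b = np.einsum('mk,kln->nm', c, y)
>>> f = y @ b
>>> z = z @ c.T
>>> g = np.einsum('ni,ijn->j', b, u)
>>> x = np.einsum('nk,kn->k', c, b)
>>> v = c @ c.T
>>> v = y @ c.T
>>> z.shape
(11, 3, 7)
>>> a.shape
()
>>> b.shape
(17, 7)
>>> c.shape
(7, 17)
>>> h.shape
(17, 3, 11)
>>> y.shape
(17, 3, 17)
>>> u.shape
(7, 3, 17)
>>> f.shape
(17, 3, 7)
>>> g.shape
(3,)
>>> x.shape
(17,)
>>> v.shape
(17, 3, 7)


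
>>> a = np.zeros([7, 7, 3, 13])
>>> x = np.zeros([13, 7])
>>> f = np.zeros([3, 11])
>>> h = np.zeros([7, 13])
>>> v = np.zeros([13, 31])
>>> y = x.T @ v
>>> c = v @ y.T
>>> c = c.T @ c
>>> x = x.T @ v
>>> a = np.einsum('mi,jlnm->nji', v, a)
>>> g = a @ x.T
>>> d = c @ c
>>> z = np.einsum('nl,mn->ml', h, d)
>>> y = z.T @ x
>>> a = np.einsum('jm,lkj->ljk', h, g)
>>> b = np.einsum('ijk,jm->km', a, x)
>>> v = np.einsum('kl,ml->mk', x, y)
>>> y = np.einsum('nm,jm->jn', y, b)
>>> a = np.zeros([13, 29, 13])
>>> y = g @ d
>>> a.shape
(13, 29, 13)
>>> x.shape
(7, 31)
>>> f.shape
(3, 11)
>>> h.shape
(7, 13)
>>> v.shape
(13, 7)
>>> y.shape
(3, 7, 7)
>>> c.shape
(7, 7)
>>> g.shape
(3, 7, 7)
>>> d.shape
(7, 7)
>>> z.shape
(7, 13)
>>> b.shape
(7, 31)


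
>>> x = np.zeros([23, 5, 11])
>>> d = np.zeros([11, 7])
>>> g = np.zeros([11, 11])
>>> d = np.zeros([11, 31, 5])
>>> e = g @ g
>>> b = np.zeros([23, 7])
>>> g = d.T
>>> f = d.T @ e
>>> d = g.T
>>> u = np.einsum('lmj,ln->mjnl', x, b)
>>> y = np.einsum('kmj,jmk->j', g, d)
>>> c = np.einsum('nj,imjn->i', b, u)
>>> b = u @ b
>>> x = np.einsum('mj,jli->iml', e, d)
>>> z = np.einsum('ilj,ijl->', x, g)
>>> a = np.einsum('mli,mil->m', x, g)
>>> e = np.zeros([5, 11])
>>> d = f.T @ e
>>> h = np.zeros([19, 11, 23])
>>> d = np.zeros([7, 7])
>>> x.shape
(5, 11, 31)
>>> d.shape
(7, 7)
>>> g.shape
(5, 31, 11)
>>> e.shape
(5, 11)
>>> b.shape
(5, 11, 7, 7)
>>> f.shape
(5, 31, 11)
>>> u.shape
(5, 11, 7, 23)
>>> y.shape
(11,)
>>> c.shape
(5,)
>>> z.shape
()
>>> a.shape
(5,)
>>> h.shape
(19, 11, 23)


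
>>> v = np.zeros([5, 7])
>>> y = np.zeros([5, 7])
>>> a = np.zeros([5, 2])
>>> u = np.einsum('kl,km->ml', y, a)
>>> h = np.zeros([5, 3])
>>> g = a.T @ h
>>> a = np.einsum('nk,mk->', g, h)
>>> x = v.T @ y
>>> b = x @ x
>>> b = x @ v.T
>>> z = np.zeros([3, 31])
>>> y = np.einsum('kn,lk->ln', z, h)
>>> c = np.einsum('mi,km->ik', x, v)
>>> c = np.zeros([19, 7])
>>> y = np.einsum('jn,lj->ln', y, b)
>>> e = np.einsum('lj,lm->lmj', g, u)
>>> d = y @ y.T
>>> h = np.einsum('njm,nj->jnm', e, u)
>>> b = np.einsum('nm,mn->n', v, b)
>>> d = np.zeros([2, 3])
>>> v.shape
(5, 7)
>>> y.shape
(7, 31)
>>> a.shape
()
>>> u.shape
(2, 7)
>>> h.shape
(7, 2, 3)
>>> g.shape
(2, 3)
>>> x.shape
(7, 7)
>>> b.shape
(5,)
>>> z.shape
(3, 31)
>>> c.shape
(19, 7)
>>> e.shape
(2, 7, 3)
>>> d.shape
(2, 3)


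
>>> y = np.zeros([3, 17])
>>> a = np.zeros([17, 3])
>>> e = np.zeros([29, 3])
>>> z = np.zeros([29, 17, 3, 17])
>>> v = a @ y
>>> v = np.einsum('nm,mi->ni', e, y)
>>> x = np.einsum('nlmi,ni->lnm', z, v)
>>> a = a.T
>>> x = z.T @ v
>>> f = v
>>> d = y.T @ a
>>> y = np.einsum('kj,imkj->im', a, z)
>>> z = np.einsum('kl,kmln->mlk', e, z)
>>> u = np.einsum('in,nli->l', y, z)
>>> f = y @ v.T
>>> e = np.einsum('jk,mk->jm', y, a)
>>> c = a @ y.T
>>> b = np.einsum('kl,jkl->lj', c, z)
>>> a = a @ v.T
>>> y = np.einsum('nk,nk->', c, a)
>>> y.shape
()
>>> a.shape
(3, 29)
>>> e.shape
(29, 3)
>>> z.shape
(17, 3, 29)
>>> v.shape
(29, 17)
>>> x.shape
(17, 3, 17, 17)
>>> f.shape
(29, 29)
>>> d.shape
(17, 17)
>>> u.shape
(3,)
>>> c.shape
(3, 29)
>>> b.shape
(29, 17)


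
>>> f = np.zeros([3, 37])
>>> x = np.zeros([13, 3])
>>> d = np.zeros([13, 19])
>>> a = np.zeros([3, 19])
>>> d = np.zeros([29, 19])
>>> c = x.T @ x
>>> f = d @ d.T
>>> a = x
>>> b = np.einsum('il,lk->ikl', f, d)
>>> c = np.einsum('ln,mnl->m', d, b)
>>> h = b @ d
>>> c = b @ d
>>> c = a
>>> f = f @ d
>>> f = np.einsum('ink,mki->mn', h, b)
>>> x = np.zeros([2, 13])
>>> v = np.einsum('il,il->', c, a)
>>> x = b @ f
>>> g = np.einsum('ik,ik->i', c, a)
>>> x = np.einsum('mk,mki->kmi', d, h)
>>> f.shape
(29, 19)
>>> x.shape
(19, 29, 19)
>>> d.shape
(29, 19)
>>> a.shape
(13, 3)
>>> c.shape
(13, 3)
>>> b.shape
(29, 19, 29)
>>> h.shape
(29, 19, 19)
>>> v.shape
()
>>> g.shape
(13,)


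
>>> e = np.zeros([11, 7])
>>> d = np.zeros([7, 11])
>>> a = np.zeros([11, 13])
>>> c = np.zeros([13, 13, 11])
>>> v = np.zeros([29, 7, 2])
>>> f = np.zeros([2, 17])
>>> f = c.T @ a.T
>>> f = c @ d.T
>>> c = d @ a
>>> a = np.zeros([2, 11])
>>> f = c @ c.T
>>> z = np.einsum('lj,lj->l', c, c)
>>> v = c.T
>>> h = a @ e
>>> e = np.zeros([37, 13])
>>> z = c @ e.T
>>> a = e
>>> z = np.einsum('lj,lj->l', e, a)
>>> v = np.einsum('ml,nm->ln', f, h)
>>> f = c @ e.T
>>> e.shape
(37, 13)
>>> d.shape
(7, 11)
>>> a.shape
(37, 13)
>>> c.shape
(7, 13)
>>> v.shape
(7, 2)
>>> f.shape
(7, 37)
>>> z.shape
(37,)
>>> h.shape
(2, 7)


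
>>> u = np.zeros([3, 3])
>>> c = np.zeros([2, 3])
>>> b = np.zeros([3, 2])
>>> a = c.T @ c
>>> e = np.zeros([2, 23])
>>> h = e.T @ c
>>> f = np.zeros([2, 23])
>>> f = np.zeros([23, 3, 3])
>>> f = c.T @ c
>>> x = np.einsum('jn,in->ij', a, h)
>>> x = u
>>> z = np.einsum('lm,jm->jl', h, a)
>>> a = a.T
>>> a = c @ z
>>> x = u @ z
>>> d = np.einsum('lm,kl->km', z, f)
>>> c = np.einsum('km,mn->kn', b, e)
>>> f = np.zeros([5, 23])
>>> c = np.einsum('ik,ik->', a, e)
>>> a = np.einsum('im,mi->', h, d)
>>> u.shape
(3, 3)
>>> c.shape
()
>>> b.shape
(3, 2)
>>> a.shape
()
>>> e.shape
(2, 23)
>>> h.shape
(23, 3)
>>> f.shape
(5, 23)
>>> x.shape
(3, 23)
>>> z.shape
(3, 23)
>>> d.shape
(3, 23)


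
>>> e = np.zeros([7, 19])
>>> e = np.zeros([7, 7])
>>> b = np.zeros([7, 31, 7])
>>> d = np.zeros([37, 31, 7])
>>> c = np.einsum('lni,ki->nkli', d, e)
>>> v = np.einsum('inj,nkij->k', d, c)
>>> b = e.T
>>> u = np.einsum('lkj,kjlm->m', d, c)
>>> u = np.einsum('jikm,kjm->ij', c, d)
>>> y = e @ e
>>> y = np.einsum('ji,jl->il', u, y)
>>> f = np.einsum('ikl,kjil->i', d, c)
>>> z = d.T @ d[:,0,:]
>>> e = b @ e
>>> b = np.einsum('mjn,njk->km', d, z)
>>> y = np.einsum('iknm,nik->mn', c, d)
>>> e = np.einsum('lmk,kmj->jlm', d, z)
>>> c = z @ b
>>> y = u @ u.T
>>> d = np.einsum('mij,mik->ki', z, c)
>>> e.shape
(7, 37, 31)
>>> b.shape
(7, 37)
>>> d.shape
(37, 31)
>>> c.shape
(7, 31, 37)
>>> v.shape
(7,)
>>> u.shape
(7, 31)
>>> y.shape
(7, 7)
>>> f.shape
(37,)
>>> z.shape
(7, 31, 7)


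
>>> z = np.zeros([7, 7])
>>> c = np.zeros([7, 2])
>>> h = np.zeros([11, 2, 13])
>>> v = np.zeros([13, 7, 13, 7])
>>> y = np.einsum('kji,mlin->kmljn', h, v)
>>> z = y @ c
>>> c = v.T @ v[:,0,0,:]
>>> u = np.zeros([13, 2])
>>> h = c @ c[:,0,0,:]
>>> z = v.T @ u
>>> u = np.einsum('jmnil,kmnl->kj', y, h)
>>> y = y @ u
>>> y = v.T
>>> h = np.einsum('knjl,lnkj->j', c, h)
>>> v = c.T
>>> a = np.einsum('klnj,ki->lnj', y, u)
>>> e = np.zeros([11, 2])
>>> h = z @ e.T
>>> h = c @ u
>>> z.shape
(7, 13, 7, 2)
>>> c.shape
(7, 13, 7, 7)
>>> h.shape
(7, 13, 7, 11)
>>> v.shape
(7, 7, 13, 7)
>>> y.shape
(7, 13, 7, 13)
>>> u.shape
(7, 11)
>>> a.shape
(13, 7, 13)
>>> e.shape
(11, 2)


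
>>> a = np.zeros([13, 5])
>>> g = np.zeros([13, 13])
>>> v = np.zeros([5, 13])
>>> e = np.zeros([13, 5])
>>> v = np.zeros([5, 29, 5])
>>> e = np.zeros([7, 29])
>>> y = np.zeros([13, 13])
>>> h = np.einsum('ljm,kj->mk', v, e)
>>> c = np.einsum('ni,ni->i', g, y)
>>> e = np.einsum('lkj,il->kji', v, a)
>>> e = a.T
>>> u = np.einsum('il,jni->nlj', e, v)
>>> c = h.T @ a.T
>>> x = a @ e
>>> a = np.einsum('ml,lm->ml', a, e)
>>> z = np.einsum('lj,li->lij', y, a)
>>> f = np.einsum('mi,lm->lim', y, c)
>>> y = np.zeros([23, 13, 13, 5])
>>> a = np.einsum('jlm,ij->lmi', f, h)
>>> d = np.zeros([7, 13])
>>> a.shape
(13, 13, 5)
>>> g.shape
(13, 13)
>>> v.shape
(5, 29, 5)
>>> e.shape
(5, 13)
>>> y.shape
(23, 13, 13, 5)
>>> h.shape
(5, 7)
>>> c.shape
(7, 13)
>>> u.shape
(29, 13, 5)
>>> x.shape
(13, 13)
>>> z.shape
(13, 5, 13)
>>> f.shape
(7, 13, 13)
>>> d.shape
(7, 13)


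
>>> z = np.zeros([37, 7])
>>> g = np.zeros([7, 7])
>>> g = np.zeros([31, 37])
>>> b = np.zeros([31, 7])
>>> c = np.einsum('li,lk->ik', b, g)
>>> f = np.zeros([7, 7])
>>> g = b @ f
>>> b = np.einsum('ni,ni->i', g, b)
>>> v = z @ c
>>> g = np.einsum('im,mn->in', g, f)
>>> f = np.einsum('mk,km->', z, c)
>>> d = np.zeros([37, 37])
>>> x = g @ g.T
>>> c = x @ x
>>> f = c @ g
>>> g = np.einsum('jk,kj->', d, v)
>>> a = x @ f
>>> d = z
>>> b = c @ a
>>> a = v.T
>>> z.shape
(37, 7)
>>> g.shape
()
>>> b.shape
(31, 7)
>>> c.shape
(31, 31)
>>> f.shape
(31, 7)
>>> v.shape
(37, 37)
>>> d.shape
(37, 7)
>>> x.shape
(31, 31)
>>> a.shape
(37, 37)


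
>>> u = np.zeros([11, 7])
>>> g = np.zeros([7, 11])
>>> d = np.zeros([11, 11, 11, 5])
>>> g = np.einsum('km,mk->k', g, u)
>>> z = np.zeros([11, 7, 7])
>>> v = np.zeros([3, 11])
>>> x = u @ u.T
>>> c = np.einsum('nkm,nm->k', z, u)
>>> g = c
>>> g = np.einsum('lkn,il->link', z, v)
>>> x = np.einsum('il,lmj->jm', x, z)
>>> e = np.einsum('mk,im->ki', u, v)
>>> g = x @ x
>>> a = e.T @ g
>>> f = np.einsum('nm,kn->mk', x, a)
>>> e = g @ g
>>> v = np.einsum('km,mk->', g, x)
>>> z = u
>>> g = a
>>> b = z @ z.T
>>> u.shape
(11, 7)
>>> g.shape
(3, 7)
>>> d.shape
(11, 11, 11, 5)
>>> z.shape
(11, 7)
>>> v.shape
()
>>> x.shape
(7, 7)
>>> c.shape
(7,)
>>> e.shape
(7, 7)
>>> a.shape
(3, 7)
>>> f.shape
(7, 3)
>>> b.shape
(11, 11)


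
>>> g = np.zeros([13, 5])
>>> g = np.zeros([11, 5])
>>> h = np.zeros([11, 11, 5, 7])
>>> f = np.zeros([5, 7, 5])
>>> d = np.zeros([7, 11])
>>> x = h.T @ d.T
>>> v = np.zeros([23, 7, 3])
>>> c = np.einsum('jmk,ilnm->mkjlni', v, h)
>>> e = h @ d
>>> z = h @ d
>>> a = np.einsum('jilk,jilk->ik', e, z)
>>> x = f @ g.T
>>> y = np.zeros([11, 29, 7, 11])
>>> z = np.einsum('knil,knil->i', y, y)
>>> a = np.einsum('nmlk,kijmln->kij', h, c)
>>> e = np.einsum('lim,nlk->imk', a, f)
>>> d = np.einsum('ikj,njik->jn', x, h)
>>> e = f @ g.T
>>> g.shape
(11, 5)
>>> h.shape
(11, 11, 5, 7)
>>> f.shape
(5, 7, 5)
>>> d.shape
(11, 11)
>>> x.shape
(5, 7, 11)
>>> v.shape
(23, 7, 3)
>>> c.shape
(7, 3, 23, 11, 5, 11)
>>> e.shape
(5, 7, 11)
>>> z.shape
(7,)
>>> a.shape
(7, 3, 23)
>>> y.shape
(11, 29, 7, 11)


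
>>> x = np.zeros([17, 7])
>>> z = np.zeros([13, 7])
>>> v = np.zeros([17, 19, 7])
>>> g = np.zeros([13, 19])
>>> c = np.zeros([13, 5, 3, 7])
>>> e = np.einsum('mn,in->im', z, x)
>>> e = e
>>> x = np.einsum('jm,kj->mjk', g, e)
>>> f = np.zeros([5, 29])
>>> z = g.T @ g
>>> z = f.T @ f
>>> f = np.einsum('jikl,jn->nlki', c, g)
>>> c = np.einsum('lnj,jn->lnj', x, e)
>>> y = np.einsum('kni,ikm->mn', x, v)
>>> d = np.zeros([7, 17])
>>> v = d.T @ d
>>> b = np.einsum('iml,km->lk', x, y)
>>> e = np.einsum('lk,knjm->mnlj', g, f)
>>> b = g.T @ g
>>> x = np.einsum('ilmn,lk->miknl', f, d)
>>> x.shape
(3, 19, 17, 5, 7)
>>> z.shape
(29, 29)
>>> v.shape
(17, 17)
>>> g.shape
(13, 19)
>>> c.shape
(19, 13, 17)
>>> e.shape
(5, 7, 13, 3)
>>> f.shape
(19, 7, 3, 5)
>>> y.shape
(7, 13)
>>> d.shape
(7, 17)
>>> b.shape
(19, 19)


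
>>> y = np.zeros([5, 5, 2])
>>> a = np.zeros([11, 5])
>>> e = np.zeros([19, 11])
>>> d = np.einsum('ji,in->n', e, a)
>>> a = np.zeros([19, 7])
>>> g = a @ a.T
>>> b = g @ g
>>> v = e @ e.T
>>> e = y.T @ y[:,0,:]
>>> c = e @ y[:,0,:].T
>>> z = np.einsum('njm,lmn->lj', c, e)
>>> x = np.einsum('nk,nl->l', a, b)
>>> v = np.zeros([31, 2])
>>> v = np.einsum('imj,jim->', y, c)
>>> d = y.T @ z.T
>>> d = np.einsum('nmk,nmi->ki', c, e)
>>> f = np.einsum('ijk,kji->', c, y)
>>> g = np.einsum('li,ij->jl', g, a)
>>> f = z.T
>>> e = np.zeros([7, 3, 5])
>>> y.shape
(5, 5, 2)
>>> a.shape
(19, 7)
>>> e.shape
(7, 3, 5)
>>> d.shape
(5, 2)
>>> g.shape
(7, 19)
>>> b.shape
(19, 19)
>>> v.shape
()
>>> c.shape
(2, 5, 5)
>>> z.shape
(2, 5)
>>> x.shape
(19,)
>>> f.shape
(5, 2)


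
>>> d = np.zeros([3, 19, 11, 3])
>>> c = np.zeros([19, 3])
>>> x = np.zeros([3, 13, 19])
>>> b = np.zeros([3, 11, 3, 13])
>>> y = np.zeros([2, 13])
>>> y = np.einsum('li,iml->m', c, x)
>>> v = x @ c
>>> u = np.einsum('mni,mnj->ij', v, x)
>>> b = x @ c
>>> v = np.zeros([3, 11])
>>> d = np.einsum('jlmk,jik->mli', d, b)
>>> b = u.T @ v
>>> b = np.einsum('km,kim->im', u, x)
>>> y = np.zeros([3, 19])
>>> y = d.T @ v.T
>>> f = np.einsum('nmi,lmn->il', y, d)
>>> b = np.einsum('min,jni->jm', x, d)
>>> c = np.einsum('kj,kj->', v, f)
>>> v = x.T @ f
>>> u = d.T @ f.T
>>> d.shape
(11, 19, 13)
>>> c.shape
()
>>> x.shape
(3, 13, 19)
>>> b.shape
(11, 3)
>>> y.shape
(13, 19, 3)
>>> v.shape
(19, 13, 11)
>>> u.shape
(13, 19, 3)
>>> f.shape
(3, 11)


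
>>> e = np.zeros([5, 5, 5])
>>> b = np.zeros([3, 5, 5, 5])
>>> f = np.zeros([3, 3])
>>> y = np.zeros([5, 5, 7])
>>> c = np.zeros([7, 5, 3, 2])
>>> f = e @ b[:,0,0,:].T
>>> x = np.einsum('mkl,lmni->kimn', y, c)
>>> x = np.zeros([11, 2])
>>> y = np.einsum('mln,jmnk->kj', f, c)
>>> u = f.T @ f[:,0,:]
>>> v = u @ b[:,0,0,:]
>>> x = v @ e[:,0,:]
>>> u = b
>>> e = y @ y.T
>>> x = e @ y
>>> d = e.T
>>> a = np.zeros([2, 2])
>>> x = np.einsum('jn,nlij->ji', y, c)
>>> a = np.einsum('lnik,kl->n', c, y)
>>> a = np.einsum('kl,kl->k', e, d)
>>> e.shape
(2, 2)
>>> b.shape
(3, 5, 5, 5)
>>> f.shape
(5, 5, 3)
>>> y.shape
(2, 7)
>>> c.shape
(7, 5, 3, 2)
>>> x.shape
(2, 3)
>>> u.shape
(3, 5, 5, 5)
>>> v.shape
(3, 5, 5)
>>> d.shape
(2, 2)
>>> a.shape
(2,)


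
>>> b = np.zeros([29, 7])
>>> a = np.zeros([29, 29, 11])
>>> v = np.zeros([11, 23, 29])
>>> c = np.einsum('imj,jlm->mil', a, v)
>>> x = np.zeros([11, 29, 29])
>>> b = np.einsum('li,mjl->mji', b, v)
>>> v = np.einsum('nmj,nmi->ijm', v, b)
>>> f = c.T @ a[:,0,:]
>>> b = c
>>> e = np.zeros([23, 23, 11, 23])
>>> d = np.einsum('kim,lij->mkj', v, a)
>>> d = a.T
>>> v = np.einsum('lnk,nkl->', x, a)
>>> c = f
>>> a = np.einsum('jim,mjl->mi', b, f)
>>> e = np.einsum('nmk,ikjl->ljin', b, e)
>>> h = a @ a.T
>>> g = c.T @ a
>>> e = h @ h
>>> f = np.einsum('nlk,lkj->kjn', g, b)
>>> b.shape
(29, 29, 23)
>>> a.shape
(23, 29)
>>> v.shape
()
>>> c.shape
(23, 29, 11)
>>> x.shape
(11, 29, 29)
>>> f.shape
(29, 23, 11)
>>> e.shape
(23, 23)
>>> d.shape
(11, 29, 29)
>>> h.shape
(23, 23)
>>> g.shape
(11, 29, 29)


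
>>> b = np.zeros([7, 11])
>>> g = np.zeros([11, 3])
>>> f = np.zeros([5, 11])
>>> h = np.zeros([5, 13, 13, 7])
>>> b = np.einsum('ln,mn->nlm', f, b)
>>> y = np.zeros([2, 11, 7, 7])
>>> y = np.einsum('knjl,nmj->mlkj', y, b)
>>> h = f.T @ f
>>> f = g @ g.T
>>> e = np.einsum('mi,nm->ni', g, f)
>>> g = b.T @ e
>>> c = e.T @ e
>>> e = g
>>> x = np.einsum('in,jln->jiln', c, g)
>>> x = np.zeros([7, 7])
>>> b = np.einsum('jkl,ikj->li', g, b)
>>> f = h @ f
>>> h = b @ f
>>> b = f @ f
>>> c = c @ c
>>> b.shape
(11, 11)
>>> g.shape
(7, 5, 3)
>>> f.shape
(11, 11)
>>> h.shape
(3, 11)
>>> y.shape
(5, 7, 2, 7)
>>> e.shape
(7, 5, 3)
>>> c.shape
(3, 3)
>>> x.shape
(7, 7)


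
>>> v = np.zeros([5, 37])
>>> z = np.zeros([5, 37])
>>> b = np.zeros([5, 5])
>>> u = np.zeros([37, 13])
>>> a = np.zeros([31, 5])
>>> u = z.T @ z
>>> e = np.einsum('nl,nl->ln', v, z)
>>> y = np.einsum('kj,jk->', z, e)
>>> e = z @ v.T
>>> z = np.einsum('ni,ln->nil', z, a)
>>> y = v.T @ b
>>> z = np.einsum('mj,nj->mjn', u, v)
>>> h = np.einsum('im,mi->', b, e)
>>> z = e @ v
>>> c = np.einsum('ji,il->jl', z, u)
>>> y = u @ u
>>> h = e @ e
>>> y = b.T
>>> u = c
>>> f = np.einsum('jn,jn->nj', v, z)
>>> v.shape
(5, 37)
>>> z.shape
(5, 37)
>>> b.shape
(5, 5)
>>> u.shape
(5, 37)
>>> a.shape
(31, 5)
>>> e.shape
(5, 5)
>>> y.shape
(5, 5)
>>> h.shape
(5, 5)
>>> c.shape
(5, 37)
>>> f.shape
(37, 5)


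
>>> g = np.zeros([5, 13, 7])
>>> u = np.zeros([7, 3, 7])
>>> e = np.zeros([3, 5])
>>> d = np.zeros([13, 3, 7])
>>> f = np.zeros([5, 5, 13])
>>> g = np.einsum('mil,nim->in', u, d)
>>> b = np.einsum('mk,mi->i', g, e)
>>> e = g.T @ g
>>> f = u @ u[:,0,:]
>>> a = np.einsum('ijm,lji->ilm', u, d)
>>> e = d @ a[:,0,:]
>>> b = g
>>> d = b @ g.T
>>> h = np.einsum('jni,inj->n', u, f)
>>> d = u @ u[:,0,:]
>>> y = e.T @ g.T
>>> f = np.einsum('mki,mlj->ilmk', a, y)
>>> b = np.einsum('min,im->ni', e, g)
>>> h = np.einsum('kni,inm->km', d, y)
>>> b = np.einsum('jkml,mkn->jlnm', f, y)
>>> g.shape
(3, 13)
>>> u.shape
(7, 3, 7)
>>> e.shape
(13, 3, 7)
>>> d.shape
(7, 3, 7)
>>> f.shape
(7, 3, 7, 13)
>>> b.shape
(7, 13, 3, 7)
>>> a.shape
(7, 13, 7)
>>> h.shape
(7, 3)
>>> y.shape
(7, 3, 3)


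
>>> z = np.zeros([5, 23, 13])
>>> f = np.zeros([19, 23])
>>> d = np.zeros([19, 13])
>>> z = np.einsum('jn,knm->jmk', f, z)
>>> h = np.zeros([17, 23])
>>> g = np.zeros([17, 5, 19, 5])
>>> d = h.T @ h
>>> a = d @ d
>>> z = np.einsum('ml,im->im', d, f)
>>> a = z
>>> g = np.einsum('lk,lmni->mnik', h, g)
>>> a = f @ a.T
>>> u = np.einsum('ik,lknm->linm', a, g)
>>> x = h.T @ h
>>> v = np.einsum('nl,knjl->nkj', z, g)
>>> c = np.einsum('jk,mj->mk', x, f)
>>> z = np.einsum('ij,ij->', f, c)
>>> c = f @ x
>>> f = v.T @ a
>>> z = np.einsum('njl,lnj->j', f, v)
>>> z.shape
(5,)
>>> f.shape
(5, 5, 19)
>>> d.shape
(23, 23)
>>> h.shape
(17, 23)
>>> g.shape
(5, 19, 5, 23)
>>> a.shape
(19, 19)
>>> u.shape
(5, 19, 5, 23)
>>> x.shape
(23, 23)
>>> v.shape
(19, 5, 5)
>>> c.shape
(19, 23)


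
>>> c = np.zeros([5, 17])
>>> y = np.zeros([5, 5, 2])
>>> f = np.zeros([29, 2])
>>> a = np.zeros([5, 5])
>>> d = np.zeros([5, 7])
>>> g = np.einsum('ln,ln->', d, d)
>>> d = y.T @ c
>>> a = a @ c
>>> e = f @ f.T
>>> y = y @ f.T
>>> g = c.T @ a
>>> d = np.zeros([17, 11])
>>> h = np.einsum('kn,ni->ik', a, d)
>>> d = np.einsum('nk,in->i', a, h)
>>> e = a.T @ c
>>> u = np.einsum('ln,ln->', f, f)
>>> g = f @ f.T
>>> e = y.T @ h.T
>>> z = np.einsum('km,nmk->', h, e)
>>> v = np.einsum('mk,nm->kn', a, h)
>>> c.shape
(5, 17)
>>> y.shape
(5, 5, 29)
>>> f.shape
(29, 2)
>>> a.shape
(5, 17)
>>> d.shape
(11,)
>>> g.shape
(29, 29)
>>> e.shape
(29, 5, 11)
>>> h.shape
(11, 5)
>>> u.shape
()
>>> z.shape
()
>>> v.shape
(17, 11)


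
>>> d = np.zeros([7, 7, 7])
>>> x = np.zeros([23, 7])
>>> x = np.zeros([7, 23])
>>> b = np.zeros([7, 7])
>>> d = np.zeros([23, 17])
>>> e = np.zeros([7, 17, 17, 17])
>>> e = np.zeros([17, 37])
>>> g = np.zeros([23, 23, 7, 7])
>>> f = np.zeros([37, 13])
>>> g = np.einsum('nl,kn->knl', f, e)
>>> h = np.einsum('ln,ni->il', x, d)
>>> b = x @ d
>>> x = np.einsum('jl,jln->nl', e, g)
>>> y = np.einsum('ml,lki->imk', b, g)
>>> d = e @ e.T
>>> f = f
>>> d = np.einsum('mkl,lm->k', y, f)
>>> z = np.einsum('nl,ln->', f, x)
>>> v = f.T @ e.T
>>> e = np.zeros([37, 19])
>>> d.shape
(7,)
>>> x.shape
(13, 37)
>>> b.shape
(7, 17)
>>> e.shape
(37, 19)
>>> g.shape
(17, 37, 13)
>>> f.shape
(37, 13)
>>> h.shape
(17, 7)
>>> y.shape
(13, 7, 37)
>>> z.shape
()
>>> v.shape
(13, 17)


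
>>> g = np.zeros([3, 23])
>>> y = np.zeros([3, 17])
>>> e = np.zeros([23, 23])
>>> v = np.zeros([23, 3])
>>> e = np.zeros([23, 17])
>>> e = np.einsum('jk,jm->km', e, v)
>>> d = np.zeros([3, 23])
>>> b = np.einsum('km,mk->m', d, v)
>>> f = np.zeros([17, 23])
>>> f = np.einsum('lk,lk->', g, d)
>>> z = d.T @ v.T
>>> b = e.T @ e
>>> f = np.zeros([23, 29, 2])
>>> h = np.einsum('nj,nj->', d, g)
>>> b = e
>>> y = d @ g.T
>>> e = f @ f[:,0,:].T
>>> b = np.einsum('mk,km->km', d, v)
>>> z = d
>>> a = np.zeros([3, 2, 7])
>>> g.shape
(3, 23)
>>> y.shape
(3, 3)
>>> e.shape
(23, 29, 23)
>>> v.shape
(23, 3)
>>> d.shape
(3, 23)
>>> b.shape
(23, 3)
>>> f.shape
(23, 29, 2)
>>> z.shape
(3, 23)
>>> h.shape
()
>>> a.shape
(3, 2, 7)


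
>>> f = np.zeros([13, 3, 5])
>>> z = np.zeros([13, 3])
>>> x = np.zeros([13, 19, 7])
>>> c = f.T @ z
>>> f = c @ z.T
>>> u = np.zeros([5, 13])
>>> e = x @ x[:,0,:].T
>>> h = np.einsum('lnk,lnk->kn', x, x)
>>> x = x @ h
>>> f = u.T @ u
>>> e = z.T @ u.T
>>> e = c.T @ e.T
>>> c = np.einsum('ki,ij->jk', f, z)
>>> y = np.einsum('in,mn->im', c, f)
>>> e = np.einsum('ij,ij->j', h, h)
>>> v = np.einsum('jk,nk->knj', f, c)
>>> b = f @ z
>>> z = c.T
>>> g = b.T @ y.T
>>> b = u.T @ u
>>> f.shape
(13, 13)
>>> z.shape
(13, 3)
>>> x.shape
(13, 19, 19)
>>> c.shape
(3, 13)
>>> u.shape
(5, 13)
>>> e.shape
(19,)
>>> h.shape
(7, 19)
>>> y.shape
(3, 13)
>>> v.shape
(13, 3, 13)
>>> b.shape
(13, 13)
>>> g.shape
(3, 3)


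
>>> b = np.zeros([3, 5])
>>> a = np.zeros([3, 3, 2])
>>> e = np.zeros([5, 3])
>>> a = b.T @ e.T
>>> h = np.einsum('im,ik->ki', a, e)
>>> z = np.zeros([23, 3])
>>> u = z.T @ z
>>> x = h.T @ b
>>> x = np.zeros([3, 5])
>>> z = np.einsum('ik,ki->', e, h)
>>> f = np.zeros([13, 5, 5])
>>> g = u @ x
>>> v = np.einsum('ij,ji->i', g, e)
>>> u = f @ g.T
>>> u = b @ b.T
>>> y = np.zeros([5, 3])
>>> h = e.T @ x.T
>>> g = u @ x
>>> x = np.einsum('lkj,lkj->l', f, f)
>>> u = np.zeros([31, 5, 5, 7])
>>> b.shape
(3, 5)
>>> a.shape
(5, 5)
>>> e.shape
(5, 3)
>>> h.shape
(3, 3)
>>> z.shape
()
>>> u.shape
(31, 5, 5, 7)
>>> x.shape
(13,)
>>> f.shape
(13, 5, 5)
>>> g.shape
(3, 5)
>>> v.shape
(3,)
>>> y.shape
(5, 3)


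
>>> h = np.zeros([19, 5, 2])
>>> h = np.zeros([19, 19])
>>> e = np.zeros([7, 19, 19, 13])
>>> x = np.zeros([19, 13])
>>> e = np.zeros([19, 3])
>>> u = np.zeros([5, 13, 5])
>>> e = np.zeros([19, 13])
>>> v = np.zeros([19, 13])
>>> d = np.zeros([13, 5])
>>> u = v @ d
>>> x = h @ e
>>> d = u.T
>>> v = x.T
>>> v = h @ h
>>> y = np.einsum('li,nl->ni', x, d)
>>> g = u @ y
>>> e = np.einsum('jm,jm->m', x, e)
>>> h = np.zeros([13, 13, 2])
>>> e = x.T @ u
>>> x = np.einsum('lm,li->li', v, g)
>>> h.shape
(13, 13, 2)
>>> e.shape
(13, 5)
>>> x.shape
(19, 13)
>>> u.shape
(19, 5)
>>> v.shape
(19, 19)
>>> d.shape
(5, 19)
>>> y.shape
(5, 13)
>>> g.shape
(19, 13)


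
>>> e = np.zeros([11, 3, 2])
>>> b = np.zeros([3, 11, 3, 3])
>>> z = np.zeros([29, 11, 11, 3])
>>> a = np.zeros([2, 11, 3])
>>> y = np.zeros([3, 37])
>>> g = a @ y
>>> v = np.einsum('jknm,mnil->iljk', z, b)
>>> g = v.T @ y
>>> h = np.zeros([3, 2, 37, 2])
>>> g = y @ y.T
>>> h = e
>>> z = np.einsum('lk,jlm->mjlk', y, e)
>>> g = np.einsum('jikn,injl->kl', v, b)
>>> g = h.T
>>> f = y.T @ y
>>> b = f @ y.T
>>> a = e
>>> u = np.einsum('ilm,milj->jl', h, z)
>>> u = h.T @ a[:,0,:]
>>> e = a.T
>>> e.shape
(2, 3, 11)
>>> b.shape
(37, 3)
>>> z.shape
(2, 11, 3, 37)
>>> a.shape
(11, 3, 2)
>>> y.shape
(3, 37)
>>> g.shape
(2, 3, 11)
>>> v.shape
(3, 3, 29, 11)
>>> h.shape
(11, 3, 2)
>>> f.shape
(37, 37)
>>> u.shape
(2, 3, 2)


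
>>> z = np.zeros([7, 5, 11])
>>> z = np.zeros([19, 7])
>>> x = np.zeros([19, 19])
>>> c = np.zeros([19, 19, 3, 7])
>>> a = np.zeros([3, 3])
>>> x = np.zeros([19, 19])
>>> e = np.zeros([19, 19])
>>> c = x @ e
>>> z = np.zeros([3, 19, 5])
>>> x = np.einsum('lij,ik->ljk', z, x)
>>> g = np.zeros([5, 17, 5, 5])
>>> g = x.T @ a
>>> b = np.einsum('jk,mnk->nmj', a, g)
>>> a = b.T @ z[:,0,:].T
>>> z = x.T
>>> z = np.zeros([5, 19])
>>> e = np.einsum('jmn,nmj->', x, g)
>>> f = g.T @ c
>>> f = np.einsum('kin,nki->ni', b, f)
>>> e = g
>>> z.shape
(5, 19)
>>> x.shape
(3, 5, 19)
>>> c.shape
(19, 19)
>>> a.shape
(3, 19, 3)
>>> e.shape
(19, 5, 3)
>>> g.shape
(19, 5, 3)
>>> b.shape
(5, 19, 3)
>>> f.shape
(3, 19)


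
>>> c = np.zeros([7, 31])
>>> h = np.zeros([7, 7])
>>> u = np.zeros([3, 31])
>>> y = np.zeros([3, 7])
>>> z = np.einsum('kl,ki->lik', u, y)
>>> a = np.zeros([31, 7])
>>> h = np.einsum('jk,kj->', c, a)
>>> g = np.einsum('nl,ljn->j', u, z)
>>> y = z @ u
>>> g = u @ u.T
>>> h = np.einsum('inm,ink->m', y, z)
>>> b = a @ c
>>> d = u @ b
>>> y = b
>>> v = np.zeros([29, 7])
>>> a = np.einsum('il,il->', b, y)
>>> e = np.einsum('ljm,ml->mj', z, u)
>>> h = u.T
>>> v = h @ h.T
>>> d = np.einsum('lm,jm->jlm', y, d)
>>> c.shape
(7, 31)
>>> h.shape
(31, 3)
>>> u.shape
(3, 31)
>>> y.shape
(31, 31)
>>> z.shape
(31, 7, 3)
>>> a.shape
()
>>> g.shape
(3, 3)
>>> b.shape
(31, 31)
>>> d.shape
(3, 31, 31)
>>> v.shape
(31, 31)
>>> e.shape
(3, 7)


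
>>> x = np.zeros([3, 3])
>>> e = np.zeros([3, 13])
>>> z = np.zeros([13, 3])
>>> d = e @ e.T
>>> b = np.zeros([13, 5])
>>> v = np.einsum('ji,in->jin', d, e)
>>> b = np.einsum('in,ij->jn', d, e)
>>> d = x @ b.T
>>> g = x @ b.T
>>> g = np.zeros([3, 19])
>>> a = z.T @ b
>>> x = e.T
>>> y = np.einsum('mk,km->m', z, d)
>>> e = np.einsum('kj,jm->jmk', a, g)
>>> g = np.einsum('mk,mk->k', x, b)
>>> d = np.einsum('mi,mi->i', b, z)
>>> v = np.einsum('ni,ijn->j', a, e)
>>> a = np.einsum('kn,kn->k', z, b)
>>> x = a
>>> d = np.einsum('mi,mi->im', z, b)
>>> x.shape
(13,)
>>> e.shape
(3, 19, 3)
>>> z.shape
(13, 3)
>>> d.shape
(3, 13)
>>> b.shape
(13, 3)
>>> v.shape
(19,)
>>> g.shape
(3,)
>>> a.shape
(13,)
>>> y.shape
(13,)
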